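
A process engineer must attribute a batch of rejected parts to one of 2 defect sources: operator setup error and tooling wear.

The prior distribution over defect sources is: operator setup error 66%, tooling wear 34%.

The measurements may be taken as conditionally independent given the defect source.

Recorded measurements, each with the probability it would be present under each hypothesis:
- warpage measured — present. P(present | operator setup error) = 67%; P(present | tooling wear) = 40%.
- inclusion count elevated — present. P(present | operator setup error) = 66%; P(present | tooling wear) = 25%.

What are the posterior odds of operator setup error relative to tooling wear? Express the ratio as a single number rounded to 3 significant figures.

The normalizing constant cancels in an odds ratio, so compute prior × likelihood for the two hypotheses only:
  operator setup error: 0.66 × 0.67 × 0.66 = 0.29185
  tooling wear: 0.34 × 0.40 × 0.25 = 0.034
Odds(operator setup error : tooling wear) = 0.29185 / 0.034 ≈ 8.58.

8.58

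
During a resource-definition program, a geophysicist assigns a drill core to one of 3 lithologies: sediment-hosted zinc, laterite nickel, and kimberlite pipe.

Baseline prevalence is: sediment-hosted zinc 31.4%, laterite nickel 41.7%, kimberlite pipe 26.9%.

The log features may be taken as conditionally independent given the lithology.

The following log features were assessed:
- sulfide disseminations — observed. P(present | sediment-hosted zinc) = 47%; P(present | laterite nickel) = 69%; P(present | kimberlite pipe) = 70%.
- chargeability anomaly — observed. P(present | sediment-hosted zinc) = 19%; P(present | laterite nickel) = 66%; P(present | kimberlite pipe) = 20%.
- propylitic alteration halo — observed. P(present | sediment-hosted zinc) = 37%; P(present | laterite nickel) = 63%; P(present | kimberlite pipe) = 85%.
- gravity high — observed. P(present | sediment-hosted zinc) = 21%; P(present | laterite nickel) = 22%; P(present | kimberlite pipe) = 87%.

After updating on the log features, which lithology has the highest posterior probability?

kimberlite pipe

By Bayes' rule with conditional independence, the unnormalized weight for each hypothesis is prior × ∏ likelihoods:
  sediment-hosted zinc: 0.314 × 0.47 × 0.19 × 0.37 × 0.21 = 0.0021787
  laterite nickel: 0.417 × 0.69 × 0.66 × 0.63 × 0.22 = 0.02632
  kimberlite pipe: 0.269 × 0.70 × 0.20 × 0.85 × 0.87 = 0.02785
The unnormalized weights sum to 0.056349.
P(sediment-hosted zinc | evidence) ≈ 0.0021787 / 0.056349 ≈ 0.039
P(laterite nickel | evidence) ≈ 0.02632 / 0.056349 ≈ 0.467
P(kimberlite pipe | evidence) ≈ 0.02785 / 0.056349 ≈ 0.494
The largest is 0.494, so kimberlite pipe is most probable.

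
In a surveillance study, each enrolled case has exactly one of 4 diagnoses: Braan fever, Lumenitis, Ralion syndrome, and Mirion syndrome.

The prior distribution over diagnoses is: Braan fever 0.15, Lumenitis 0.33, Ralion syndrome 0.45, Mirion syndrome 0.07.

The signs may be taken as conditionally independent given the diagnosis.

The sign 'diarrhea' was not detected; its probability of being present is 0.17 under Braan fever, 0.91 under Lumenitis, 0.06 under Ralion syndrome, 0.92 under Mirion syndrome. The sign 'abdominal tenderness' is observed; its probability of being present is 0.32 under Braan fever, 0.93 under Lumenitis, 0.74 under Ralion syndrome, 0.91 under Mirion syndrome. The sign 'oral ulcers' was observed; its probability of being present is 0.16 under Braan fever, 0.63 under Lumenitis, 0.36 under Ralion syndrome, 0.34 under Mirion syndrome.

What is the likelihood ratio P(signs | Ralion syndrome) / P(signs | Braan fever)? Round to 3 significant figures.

Joint likelihood of the sign pattern under each hypothesis (using 1 − P(present | H) for each absent sign):
  Ralion syndrome: (1 − 0.06) × 0.74 × 0.36 = 0.25042
  Braan fever: (1 − 0.17) × 0.32 × 0.16 = 0.042496
Bayes factor = 0.25042 / 0.042496 ≈ 5.89

5.89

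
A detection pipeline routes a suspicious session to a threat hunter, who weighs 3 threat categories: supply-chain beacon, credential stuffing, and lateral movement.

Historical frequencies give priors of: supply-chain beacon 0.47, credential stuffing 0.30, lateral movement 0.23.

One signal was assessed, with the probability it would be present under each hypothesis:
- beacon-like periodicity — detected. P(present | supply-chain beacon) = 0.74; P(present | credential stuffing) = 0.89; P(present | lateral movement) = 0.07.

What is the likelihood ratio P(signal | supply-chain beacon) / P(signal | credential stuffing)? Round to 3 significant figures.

0.831

The Bayes factor is the ratio of the two likelihoods.
  supply-chain beacon: 0.74
  credential stuffing: 0.89
Bayes factor = 0.74 / 0.89 ≈ 0.831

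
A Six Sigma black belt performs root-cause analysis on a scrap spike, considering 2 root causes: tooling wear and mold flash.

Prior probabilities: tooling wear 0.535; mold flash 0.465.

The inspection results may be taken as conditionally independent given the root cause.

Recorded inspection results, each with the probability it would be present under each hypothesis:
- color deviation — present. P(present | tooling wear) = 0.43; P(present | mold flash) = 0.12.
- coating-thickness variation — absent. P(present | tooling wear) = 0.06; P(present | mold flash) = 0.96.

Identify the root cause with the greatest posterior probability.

tooling wear

By Bayes' rule with conditional independence, the unnormalized weight for each hypothesis is prior × ∏ likelihoods (using 1 − P(present | H) for each absent inspection result):
  tooling wear: 0.535 × 0.43 × (1 − 0.06) = 0.21625
  mold flash: 0.465 × 0.12 × (1 − 0.96) = 0.002232
Normalizing constant Z = 0.21625 + 0.002232 = 0.21848.
P(tooling wear | evidence) ≈ 0.21625 / 0.21848 ≈ 0.990
P(mold flash | evidence) ≈ 0.002232 / 0.21848 ≈ 0.010
The largest is 0.990, so tooling wear is most probable.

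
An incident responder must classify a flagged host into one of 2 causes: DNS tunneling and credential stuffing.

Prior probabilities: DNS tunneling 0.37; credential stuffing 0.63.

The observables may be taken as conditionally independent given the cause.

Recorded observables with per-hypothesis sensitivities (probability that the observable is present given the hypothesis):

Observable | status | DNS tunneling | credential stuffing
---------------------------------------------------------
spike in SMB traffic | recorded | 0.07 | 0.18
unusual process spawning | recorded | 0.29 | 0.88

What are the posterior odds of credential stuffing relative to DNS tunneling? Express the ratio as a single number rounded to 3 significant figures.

Unnormalized posterior weight (prior times the observable likelihoods) for each of the two hypotheses:
  credential stuffing: 0.63 × 0.18 × 0.88 = 0.099792
  DNS tunneling: 0.37 × 0.07 × 0.29 = 0.007511
Odds(credential stuffing : DNS tunneling) = 0.099792 / 0.007511 ≈ 13.3.

13.3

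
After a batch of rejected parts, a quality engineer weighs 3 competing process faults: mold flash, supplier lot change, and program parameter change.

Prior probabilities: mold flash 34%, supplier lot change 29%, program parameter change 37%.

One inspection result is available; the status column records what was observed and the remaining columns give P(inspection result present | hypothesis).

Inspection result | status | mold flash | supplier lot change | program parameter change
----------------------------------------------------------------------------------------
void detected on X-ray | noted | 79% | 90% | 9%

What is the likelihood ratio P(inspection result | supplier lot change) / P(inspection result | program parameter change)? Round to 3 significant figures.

10.0

Likelihood of this inspection result under each hypothesis:
  supplier lot change: 0.9
  program parameter change: 0.09
Bayes factor = 0.9 / 0.09 ≈ 10.0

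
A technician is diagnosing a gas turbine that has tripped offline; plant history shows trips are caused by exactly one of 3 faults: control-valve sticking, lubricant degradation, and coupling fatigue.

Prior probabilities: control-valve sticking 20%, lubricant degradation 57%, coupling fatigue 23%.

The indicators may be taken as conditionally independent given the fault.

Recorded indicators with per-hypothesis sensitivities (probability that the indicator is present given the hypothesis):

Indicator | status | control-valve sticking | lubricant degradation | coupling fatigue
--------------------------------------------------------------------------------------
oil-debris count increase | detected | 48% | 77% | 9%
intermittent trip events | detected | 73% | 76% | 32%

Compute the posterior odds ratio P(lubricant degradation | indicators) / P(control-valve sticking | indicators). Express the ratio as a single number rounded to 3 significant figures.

Posterior odds equal prior odds times the likelihood ratio; only the two competing hypotheses matter.
  lubricant degradation: 0.57 × 0.77 × 0.76 = 0.33356
  control-valve sticking: 0.20 × 0.48 × 0.73 = 0.07008
Posterior odds = 0.33356 / 0.07008 ≈ 4.76.

4.76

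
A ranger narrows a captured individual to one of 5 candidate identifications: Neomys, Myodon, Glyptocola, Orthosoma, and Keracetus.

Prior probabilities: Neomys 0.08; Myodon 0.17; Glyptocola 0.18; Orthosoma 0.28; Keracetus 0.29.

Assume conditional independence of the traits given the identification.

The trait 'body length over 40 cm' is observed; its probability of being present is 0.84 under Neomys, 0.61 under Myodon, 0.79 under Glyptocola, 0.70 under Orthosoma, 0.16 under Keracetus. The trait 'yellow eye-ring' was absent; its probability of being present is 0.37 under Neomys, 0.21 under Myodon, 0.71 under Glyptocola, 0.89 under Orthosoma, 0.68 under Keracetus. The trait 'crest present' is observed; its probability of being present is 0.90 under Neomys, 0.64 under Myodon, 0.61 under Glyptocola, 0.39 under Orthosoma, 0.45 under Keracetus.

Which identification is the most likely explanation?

Multiply each prior by the joint likelihood of the trait pattern (using 1 − P(present | H) for each absent trait):
  Neomys: 0.08 × 0.84 × (1 − 0.37) × 0.90 = 0.038102
  Myodon: 0.17 × 0.61 × (1 − 0.21) × 0.64 = 0.052431
  Glyptocola: 0.18 × 0.79 × (1 − 0.71) × 0.61 = 0.025155
  Orthosoma: 0.28 × 0.70 × (1 − 0.89) × 0.39 = 0.0084084
  Keracetus: 0.29 × 0.16 × (1 − 0.68) × 0.45 = 0.0066816
The unnormalized weights sum to 0.13078.
P(Neomys | evidence) ≈ 0.038102 / 0.13078 ≈ 0.291
P(Myodon | evidence) ≈ 0.052431 / 0.13078 ≈ 0.401
P(Glyptocola | evidence) ≈ 0.025155 / 0.13078 ≈ 0.192
P(Orthosoma | evidence) ≈ 0.0084084 / 0.13078 ≈ 0.064
P(Keracetus | evidence) ≈ 0.0066816 / 0.13078 ≈ 0.051
The largest is 0.401, so Myodon is most probable.

Myodon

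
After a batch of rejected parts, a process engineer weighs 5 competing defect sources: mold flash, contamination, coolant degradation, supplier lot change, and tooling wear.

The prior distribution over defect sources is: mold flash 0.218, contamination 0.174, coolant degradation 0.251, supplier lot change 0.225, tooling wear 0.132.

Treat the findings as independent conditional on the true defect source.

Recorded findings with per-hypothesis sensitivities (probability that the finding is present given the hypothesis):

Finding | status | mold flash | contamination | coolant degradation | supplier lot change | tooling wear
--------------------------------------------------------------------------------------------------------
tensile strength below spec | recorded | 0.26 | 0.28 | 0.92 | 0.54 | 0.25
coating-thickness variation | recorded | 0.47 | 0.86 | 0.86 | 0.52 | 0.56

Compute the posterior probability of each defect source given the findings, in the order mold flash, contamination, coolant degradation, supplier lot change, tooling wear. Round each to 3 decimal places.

0.076, 0.120, 0.569, 0.181, 0.053

Multiply each prior by the joint likelihood of the evidence pattern:
  mold flash: 0.218 × 0.26 × 0.47 = 0.02664
  contamination: 0.174 × 0.28 × 0.86 = 0.041899
  coolant degradation: 0.251 × 0.92 × 0.86 = 0.19859
  supplier lot change: 0.225 × 0.54 × 0.52 = 0.06318
  tooling wear: 0.132 × 0.25 × 0.56 = 0.01848
Marginal likelihood of the evidence = 0.34879.
P(mold flash | evidence) = 0.02664 / 0.34879 ≈ 0.076
P(contamination | evidence) = 0.041899 / 0.34879 ≈ 0.120
P(coolant degradation | evidence) = 0.19859 / 0.34879 ≈ 0.569
P(supplier lot change | evidence) = 0.06318 / 0.34879 ≈ 0.181
P(tooling wear | evidence) = 0.01848 / 0.34879 ≈ 0.053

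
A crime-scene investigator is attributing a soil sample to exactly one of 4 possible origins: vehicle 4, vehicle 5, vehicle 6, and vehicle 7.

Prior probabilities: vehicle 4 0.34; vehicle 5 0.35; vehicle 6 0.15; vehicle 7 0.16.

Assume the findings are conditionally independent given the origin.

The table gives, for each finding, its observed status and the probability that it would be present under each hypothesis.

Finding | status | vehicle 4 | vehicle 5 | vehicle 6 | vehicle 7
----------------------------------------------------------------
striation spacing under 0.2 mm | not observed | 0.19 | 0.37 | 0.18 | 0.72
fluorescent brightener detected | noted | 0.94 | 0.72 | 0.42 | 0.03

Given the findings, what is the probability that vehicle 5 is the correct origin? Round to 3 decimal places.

0.337

Multiply each prior by the joint likelihood of the evidence pattern (using 1 − P(present | H) for each absent finding):
  vehicle 4: 0.34 × (1 − 0.19) × 0.94 = 0.25888
  vehicle 5: 0.35 × (1 − 0.37) × 0.72 = 0.15876
  vehicle 6: 0.15 × (1 − 0.18) × 0.42 = 0.05166
  vehicle 7: 0.16 × (1 − 0.72) × 0.03 = 0.001344
The unnormalized weights sum to 0.47064.
P(vehicle 5 | evidence) = 0.15876 / 0.47064 ≈ 0.337.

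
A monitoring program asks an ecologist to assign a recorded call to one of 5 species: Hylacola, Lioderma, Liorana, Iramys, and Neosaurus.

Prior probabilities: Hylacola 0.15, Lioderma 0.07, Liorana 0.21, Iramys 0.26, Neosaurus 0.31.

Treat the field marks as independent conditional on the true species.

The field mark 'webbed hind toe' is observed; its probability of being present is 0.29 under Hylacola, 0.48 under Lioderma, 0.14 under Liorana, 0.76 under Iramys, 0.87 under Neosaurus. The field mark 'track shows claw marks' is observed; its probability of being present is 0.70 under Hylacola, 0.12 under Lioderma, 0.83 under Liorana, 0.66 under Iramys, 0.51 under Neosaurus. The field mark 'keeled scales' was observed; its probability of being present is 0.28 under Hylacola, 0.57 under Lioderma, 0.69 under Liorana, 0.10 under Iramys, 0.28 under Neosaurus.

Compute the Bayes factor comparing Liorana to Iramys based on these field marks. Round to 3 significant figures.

The Bayes factor is the ratio of the joint likelihoods of the field mark pattern under the two hypotheses.
  Liorana: 0.14 × 0.83 × 0.69 = 0.080178
  Iramys: 0.76 × 0.66 × 0.10 = 0.05016
Bayes factor = 0.080178 / 0.05016 ≈ 1.60

1.60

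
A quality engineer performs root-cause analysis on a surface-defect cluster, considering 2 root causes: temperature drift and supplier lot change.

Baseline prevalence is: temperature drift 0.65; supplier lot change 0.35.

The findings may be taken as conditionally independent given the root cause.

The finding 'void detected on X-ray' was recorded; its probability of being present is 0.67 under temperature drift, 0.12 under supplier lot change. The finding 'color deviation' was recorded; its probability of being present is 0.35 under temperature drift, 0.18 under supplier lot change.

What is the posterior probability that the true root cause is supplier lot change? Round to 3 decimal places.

0.047

For each hypothesis, the unnormalized posterior weight is prior × product of the finding likelihoods:
  temperature drift: 0.65 × 0.67 × 0.35 = 0.15243
  supplier lot change: 0.35 × 0.12 × 0.18 = 0.00756
Marginal likelihood of the evidence = 0.15999.
P(supplier lot change | evidence) = 0.00756 / 0.15999 ≈ 0.047.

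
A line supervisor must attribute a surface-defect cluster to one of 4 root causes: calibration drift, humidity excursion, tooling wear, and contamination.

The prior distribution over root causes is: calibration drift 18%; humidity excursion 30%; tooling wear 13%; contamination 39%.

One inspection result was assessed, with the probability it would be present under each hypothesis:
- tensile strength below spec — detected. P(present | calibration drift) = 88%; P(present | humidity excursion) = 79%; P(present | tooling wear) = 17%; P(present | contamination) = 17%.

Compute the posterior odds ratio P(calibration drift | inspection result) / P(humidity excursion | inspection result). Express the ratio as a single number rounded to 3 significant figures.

0.668

Unnormalized posterior weight (prior times the inspection result likelihood) for each of the two hypotheses:
  calibration drift: 0.18 × 0.88 = 0.1584
  humidity excursion: 0.30 × 0.79 = 0.237
Odds(calibration drift : humidity excursion) = 0.1584 / 0.237 ≈ 0.668.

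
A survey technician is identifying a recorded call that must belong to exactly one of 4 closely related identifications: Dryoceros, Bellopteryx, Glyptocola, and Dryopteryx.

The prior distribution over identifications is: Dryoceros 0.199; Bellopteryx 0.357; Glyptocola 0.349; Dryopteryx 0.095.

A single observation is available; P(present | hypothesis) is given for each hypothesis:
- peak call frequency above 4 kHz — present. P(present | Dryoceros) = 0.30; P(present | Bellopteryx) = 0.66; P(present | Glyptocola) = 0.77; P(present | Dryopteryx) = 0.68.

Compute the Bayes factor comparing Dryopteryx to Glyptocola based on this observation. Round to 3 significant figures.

The Bayes factor is the ratio of the two likelihoods.
  Dryopteryx: 0.68
  Glyptocola: 0.77
Bayes factor = 0.68 / 0.77 ≈ 0.883

0.883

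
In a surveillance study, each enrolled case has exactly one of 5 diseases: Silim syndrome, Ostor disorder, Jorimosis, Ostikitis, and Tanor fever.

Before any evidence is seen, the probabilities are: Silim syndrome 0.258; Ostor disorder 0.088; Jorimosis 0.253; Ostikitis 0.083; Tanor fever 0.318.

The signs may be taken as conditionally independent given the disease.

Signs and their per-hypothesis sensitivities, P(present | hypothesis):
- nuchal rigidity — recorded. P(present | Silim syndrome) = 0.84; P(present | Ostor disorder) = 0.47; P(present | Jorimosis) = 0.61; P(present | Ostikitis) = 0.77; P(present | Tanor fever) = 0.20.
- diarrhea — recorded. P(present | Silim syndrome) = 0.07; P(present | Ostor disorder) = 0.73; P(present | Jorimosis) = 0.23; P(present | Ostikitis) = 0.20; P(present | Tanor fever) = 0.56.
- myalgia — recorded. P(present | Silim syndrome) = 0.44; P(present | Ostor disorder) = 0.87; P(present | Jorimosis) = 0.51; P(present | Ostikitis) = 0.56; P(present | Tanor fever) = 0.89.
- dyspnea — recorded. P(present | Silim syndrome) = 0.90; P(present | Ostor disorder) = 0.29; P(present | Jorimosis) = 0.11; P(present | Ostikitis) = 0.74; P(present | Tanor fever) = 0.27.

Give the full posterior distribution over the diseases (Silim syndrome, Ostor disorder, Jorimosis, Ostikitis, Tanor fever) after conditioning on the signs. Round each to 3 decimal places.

For each hypothesis, the unnormalized posterior weight is prior × product of the sign likelihoods:
  Silim syndrome: 0.258 × 0.84 × 0.07 × 0.44 × 0.90 = 0.0060075
  Ostor disorder: 0.088 × 0.47 × 0.73 × 0.87 × 0.29 = 0.0076176
  Jorimosis: 0.253 × 0.61 × 0.23 × 0.51 × 0.11 = 0.0019913
  Ostikitis: 0.083 × 0.77 × 0.20 × 0.56 × 0.74 = 0.0052969
  Tanor fever: 0.318 × 0.20 × 0.56 × 0.89 × 0.27 = 0.0085585
Marginal likelihood of the evidence = 0.029472.
P(Silim syndrome | evidence) = 0.0060075 / 0.029472 ≈ 0.204
P(Ostor disorder | evidence) = 0.0076176 / 0.029472 ≈ 0.258
P(Jorimosis | evidence) = 0.0019913 / 0.029472 ≈ 0.068
P(Ostikitis | evidence) = 0.0052969 / 0.029472 ≈ 0.180
P(Tanor fever | evidence) = 0.0085585 / 0.029472 ≈ 0.290

0.204, 0.258, 0.068, 0.180, 0.290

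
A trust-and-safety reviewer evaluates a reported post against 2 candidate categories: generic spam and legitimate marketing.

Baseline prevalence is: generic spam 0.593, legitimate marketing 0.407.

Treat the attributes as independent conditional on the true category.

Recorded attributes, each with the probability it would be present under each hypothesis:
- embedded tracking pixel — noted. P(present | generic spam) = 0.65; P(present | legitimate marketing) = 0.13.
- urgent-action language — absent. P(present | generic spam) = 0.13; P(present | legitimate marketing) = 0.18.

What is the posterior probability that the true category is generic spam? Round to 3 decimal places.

0.885

By Bayes' rule with conditional independence, the unnormalized weight for each hypothesis is prior × ∏ likelihoods (using 1 − P(present | H) for each absent attribute):
  generic spam: 0.593 × 0.65 × (1 − 0.13) = 0.33534
  legitimate marketing: 0.407 × 0.13 × (1 − 0.18) = 0.043386
Normalizing constant Z = 0.33534 + 0.043386 = 0.37873.
P(generic spam | evidence) = 0.33534 / 0.37873 ≈ 0.885.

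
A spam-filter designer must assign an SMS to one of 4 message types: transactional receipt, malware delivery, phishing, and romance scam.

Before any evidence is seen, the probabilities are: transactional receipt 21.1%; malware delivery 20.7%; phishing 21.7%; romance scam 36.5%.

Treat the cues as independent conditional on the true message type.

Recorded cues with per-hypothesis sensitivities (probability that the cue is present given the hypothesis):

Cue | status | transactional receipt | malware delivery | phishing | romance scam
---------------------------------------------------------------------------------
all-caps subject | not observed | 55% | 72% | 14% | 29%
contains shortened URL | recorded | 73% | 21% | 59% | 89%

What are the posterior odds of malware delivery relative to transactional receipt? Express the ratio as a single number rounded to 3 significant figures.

0.176

Unnormalized posterior weight (prior times the cue likelihoods) for each of the two hypotheses (using 1 − P(present | H) for each absent cue):
  malware delivery: 0.207 × (1 − 0.72) × 0.21 = 0.012172
  transactional receipt: 0.211 × (1 − 0.55) × 0.73 = 0.069313
Posterior odds = 0.012172 / 0.069313 ≈ 0.176.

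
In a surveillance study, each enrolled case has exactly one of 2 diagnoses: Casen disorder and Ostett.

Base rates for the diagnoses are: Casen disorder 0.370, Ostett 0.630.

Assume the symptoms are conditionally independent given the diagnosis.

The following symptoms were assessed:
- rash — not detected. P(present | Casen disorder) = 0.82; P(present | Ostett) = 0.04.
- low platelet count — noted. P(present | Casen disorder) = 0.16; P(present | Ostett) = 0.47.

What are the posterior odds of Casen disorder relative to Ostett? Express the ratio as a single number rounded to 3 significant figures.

0.0375

Unnormalized posterior weight (prior times the symptom likelihoods) for each of the two hypotheses (using 1 − P(present | H) for each absent symptom):
  Casen disorder: 0.370 × (1 − 0.82) × 0.16 = 0.010656
  Ostett: 0.630 × (1 − 0.04) × 0.47 = 0.28426
Odds(Casen disorder : Ostett) = 0.010656 / 0.28426 ≈ 0.0375.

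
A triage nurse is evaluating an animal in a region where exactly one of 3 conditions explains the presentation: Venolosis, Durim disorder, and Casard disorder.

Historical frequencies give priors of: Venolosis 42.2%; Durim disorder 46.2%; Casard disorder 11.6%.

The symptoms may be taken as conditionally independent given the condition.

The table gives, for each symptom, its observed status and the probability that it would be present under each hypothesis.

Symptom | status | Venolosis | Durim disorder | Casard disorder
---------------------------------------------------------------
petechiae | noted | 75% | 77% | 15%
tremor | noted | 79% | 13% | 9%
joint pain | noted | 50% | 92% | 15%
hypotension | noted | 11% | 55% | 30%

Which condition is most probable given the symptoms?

Durim disorder

By Bayes' rule with conditional independence, the unnormalized weight for each hypothesis is prior × ∏ likelihoods:
  Venolosis: 0.422 × 0.75 × 0.79 × 0.50 × 0.11 = 0.013752
  Durim disorder: 0.462 × 0.77 × 0.13 × 0.92 × 0.55 = 0.023401
  Casard disorder: 0.116 × 0.15 × 0.09 × 0.15 × 0.30 = 7.047e-05
The unnormalized weights sum to 0.037223.
P(Venolosis | evidence) ≈ 0.013752 / 0.037223 ≈ 0.369
P(Durim disorder | evidence) ≈ 0.023401 / 0.037223 ≈ 0.629
P(Casard disorder | evidence) ≈ 7.047e-05 / 0.037223 ≈ 0.002
The largest is 0.629, so Durim disorder is most probable.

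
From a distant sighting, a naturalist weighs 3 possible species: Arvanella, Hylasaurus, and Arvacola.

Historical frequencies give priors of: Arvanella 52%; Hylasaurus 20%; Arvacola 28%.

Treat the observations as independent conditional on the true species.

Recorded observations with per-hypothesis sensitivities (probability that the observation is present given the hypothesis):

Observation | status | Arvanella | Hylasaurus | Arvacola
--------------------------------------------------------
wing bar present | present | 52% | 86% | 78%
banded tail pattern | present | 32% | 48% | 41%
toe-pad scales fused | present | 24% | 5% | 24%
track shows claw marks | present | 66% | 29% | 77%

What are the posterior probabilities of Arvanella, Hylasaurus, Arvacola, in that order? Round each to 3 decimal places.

0.436, 0.038, 0.526

For each hypothesis, the unnormalized posterior weight is prior × product of the observation likelihoods:
  Arvanella: 0.52 × 0.52 × 0.32 × 0.24 × 0.66 = 0.013706
  Hylasaurus: 0.20 × 0.86 × 0.48 × 0.05 × 0.29 = 0.0011971
  Arvacola: 0.28 × 0.78 × 0.41 × 0.24 × 0.77 = 0.016548
Marginal likelihood of the evidence = 0.031451.
P(Arvanella | evidence) = 0.013706 / 0.031451 ≈ 0.436
P(Hylasaurus | evidence) = 0.0011971 / 0.031451 ≈ 0.038
P(Arvacola | evidence) = 0.016548 / 0.031451 ≈ 0.526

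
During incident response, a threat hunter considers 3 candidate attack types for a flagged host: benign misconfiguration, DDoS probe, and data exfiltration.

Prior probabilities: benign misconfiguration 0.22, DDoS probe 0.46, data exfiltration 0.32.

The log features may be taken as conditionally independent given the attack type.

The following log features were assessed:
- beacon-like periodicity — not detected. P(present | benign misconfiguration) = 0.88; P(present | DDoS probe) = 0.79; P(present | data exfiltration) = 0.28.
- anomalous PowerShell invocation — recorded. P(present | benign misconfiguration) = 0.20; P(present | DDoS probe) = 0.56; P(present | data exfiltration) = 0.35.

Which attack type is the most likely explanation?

data exfiltration

Multiply each prior by the joint likelihood of the log feature pattern (using 1 − P(present | H) for each absent log feature):
  benign misconfiguration: 0.22 × (1 − 0.88) × 0.20 = 0.00528
  DDoS probe: 0.46 × (1 − 0.79) × 0.56 = 0.054096
  data exfiltration: 0.32 × (1 − 0.28) × 0.35 = 0.08064
The unnormalized weights sum to 0.14002.
P(benign misconfiguration | evidence) ≈ 0.00528 / 0.14002 ≈ 0.038
P(DDoS probe | evidence) ≈ 0.054096 / 0.14002 ≈ 0.386
P(data exfiltration | evidence) ≈ 0.08064 / 0.14002 ≈ 0.576
The largest is 0.576, so data exfiltration is most probable.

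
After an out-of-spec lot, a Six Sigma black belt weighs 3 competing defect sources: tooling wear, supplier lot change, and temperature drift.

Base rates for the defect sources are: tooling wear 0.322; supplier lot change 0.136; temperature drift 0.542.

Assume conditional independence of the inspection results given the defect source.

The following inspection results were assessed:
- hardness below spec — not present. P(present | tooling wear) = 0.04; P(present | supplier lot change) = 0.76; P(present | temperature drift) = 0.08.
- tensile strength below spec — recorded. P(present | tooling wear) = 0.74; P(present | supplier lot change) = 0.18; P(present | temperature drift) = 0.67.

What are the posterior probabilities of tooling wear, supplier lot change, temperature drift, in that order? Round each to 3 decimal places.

Multiply each prior by the joint likelihood of the inspection result pattern (using 1 − P(present | H) for each absent inspection result):
  tooling wear: 0.322 × (1 − 0.04) × 0.74 = 0.22875
  supplier lot change: 0.136 × (1 − 0.76) × 0.18 = 0.0058752
  temperature drift: 0.542 × (1 − 0.08) × 0.67 = 0.33409
The unnormalized weights sum to 0.56871.
P(tooling wear | evidence) = 0.22875 / 0.56871 ≈ 0.402
P(supplier lot change | evidence) = 0.0058752 / 0.56871 ≈ 0.010
P(temperature drift | evidence) = 0.33409 / 0.56871 ≈ 0.587

0.402, 0.010, 0.587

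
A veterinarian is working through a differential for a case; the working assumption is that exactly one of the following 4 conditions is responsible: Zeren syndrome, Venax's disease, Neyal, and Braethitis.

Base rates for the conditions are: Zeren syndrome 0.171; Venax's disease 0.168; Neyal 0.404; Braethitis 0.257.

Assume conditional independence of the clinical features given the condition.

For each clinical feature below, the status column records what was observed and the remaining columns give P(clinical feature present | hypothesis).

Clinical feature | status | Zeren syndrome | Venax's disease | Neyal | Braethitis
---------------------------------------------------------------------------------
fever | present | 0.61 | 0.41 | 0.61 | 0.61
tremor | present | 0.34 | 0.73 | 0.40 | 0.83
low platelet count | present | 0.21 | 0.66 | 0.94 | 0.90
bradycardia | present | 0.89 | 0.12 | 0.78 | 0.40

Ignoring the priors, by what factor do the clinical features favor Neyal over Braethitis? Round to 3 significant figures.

The Bayes factor is the ratio of the joint likelihoods of the clinical feature pattern under the two hypotheses.
  Neyal: 0.61 × 0.40 × 0.94 × 0.78 = 0.1789
  Braethitis: 0.61 × 0.83 × 0.90 × 0.40 = 0.18227
Bayes factor = 0.1789 / 0.18227 ≈ 0.982

0.982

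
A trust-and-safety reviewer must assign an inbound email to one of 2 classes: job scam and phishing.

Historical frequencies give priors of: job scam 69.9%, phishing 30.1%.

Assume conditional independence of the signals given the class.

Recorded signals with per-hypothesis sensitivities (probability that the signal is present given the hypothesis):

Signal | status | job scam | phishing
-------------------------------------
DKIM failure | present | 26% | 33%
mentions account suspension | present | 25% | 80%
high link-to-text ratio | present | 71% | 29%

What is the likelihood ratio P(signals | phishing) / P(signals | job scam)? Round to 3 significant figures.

The Bayes factor is the ratio of the joint likelihoods of the signal pattern under the two hypotheses.
  phishing: 0.33 × 0.80 × 0.29 = 0.07656
  job scam: 0.26 × 0.25 × 0.71 = 0.04615
Bayes factor = 0.07656 / 0.04615 ≈ 1.66

1.66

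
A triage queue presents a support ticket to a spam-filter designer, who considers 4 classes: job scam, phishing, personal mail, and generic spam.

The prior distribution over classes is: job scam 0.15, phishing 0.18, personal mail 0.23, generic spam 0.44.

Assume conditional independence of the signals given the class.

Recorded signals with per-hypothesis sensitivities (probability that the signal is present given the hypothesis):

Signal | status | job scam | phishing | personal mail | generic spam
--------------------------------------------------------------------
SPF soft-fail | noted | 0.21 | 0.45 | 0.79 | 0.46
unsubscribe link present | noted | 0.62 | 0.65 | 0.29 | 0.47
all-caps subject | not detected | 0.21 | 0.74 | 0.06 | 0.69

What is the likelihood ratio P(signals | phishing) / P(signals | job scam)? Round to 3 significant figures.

Joint likelihood of the signal pattern under each hypothesis (using 1 − P(present | H) for each absent signal):
  phishing: 0.45 × 0.65 × (1 − 0.74) = 0.07605
  job scam: 0.21 × 0.62 × (1 − 0.21) = 0.10286
Bayes factor = 0.07605 / 0.10286 ≈ 0.739

0.739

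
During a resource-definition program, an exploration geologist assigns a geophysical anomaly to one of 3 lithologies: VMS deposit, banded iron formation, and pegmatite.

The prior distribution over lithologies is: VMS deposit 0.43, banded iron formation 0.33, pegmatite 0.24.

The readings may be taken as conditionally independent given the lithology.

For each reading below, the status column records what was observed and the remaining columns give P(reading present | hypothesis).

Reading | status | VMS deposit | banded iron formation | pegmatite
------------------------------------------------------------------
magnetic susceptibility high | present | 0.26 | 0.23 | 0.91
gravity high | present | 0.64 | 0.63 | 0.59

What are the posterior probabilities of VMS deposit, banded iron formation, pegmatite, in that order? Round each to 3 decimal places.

For each hypothesis, the unnormalized posterior weight is prior × product of the reading likelihoods:
  VMS deposit: 0.43 × 0.26 × 0.64 = 0.071552
  banded iron formation: 0.33 × 0.23 × 0.63 = 0.047817
  pegmatite: 0.24 × 0.91 × 0.59 = 0.12886
The unnormalized weights sum to 0.24823.
P(VMS deposit | evidence) = 0.071552 / 0.24823 ≈ 0.288
P(banded iron formation | evidence) = 0.047817 / 0.24823 ≈ 0.193
P(pegmatite | evidence) = 0.12886 / 0.24823 ≈ 0.519

0.288, 0.193, 0.519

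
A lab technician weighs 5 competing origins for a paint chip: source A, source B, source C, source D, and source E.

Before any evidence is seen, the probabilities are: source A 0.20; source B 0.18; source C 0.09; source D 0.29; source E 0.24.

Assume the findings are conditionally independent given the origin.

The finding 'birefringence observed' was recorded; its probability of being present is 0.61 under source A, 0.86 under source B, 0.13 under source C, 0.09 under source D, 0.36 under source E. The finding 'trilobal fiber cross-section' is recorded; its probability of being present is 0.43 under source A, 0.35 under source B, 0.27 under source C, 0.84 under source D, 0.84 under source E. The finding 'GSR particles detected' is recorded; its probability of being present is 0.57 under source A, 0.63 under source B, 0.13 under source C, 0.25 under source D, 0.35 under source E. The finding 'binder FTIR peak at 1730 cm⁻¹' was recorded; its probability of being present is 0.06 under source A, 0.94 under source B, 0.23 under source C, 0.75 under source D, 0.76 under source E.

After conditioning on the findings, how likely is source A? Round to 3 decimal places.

By Bayes' rule with conditional independence, the unnormalized weight for each hypothesis is prior × ∏ likelihoods:
  source A: 0.20 × 0.61 × 0.43 × 0.57 × 0.06 = 0.0017941
  source B: 0.18 × 0.86 × 0.35 × 0.63 × 0.94 = 0.032085
  source C: 0.09 × 0.13 × 0.27 × 0.13 × 0.23 = 9.4454e-05
  source D: 0.29 × 0.09 × 0.84 × 0.25 × 0.75 = 0.0041107
  source E: 0.24 × 0.36 × 0.84 × 0.35 × 0.76 = 0.019305
Normalizing constant Z = 0.0017941 + 0.032085 + 9.4454e-05 + 0.0041107 + 0.019305 = 0.05739.
P(source A | evidence) = 0.0017941 / 0.05739 ≈ 0.031.

0.031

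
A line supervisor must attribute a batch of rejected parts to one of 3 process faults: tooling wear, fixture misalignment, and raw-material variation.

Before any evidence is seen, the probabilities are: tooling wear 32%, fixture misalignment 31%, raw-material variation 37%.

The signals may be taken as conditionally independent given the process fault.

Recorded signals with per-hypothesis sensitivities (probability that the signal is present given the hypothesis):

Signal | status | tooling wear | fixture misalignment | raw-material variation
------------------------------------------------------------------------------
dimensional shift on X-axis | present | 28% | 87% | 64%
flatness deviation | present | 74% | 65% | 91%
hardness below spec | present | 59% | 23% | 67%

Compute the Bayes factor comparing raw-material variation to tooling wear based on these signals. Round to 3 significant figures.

Take the product of per-signal likelihoods under each hypothesis, then divide.
  raw-material variation: 0.64 × 0.91 × 0.67 = 0.39021
  tooling wear: 0.28 × 0.74 × 0.59 = 0.12225
Bayes factor = 0.39021 / 0.12225 ≈ 3.19

3.19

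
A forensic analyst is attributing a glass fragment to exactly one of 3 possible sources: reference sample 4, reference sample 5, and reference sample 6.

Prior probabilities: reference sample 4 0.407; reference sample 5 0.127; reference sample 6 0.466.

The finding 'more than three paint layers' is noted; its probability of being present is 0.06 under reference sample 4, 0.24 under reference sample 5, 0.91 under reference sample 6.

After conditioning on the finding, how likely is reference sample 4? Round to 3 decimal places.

By Bayes' rule, the unnormalized weight for each hypothesis is prior × likelihood:
  reference sample 4: 0.407 × 0.06 = 0.02442
  reference sample 5: 0.127 × 0.24 = 0.03048
  reference sample 6: 0.466 × 0.91 = 0.42406
Normalizing constant Z = 0.02442 + 0.03048 + 0.42406 = 0.47896.
P(reference sample 4 | evidence) = 0.02442 / 0.47896 ≈ 0.051.

0.051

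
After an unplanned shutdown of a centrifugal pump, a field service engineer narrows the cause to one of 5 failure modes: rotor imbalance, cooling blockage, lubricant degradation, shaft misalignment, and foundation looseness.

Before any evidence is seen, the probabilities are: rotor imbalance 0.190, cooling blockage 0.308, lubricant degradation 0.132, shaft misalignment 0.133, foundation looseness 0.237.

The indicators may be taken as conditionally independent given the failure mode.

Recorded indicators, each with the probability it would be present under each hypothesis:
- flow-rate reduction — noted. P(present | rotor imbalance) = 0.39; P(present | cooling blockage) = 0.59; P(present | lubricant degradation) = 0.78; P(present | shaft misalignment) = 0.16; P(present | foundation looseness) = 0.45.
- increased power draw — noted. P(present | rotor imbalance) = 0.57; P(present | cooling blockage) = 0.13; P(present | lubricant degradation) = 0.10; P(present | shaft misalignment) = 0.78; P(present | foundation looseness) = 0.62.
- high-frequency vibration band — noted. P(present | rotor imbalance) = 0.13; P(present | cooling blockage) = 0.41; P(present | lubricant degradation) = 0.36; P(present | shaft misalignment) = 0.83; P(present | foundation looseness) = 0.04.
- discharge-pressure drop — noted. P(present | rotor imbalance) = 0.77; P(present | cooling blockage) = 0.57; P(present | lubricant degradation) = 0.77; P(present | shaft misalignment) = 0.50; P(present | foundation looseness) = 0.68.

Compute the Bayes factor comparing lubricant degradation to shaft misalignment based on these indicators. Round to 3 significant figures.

Take the product of per-indicator likelihoods under each hypothesis, then divide.
  lubricant degradation: 0.78 × 0.10 × 0.36 × 0.77 = 0.021622
  shaft misalignment: 0.16 × 0.78 × 0.83 × 0.50 = 0.051792
Bayes factor = 0.021622 / 0.051792 ≈ 0.417

0.417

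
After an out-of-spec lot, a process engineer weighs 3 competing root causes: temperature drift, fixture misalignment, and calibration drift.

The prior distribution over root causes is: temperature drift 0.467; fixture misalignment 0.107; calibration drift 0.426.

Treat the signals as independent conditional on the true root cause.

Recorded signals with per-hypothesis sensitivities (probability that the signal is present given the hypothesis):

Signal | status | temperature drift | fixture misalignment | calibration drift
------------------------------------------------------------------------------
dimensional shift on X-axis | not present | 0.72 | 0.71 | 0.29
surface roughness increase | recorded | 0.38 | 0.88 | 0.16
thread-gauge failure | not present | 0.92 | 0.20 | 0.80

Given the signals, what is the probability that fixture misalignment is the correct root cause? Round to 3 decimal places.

0.615

Multiply each prior by the joint likelihood of the signal pattern (using 1 − P(present | H) for each absent signal):
  temperature drift: 0.467 × (1 − 0.72) × 0.38 × (1 − 0.92) = 0.0039751
  fixture misalignment: 0.107 × (1 − 0.71) × 0.88 × (1 − 0.20) = 0.021845
  calibration drift: 0.426 × (1 − 0.29) × 0.16 × (1 − 0.80) = 0.0096787
Normalizing constant Z = 0.0039751 + 0.021845 + 0.0096787 = 0.035499.
P(fixture misalignment | evidence) = 0.021845 / 0.035499 ≈ 0.615.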